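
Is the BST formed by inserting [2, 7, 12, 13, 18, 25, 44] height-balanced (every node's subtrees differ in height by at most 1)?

Tree (level-order array): [2, None, 7, None, 12, None, 13, None, 18, None, 25, None, 44]
Definition: a tree is height-balanced if, at every node, |h(left) - h(right)| <= 1 (empty subtree has height -1).
Bottom-up per-node check:
  node 44: h_left=-1, h_right=-1, diff=0 [OK], height=0
  node 25: h_left=-1, h_right=0, diff=1 [OK], height=1
  node 18: h_left=-1, h_right=1, diff=2 [FAIL (|-1-1|=2 > 1)], height=2
  node 13: h_left=-1, h_right=2, diff=3 [FAIL (|-1-2|=3 > 1)], height=3
  node 12: h_left=-1, h_right=3, diff=4 [FAIL (|-1-3|=4 > 1)], height=4
  node 7: h_left=-1, h_right=4, diff=5 [FAIL (|-1-4|=5 > 1)], height=5
  node 2: h_left=-1, h_right=5, diff=6 [FAIL (|-1-5|=6 > 1)], height=6
Node 18 violates the condition: |-1 - 1| = 2 > 1.
Result: Not balanced


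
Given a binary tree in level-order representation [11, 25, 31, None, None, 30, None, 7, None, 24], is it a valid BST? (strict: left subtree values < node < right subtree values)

Level-order array: [11, 25, 31, None, None, 30, None, 7, None, 24]
Validate using subtree bounds (lo, hi): at each node, require lo < value < hi,
then recurse left with hi=value and right with lo=value.
Preorder trace (stopping at first violation):
  at node 11 with bounds (-inf, +inf): OK
  at node 25 with bounds (-inf, 11): VIOLATION
Node 25 violates its bound: not (-inf < 25 < 11).
Result: Not a valid BST


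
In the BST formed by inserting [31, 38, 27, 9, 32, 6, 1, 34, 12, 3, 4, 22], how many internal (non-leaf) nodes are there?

Tree built from: [31, 38, 27, 9, 32, 6, 1, 34, 12, 3, 4, 22]
Tree (level-order array): [31, 27, 38, 9, None, 32, None, 6, 12, None, 34, 1, None, None, 22, None, None, None, 3, None, None, None, 4]
Rule: An internal node has at least one child.
Per-node child counts:
  node 31: 2 child(ren)
  node 27: 1 child(ren)
  node 9: 2 child(ren)
  node 6: 1 child(ren)
  node 1: 1 child(ren)
  node 3: 1 child(ren)
  node 4: 0 child(ren)
  node 12: 1 child(ren)
  node 22: 0 child(ren)
  node 38: 1 child(ren)
  node 32: 1 child(ren)
  node 34: 0 child(ren)
Matching nodes: [31, 27, 9, 6, 1, 3, 12, 38, 32]
Count of internal (non-leaf) nodes: 9


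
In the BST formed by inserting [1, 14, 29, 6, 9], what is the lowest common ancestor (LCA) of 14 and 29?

Tree insertion order: [1, 14, 29, 6, 9]
Tree (level-order array): [1, None, 14, 6, 29, None, 9]
In a BST, the LCA of p=14, q=29 is the first node v on the
root-to-leaf path with p <= v <= q (go left if both < v, right if both > v).
Walk from root:
  at 1: both 14 and 29 > 1, go right
  at 14: 14 <= 14 <= 29, this is the LCA
LCA = 14


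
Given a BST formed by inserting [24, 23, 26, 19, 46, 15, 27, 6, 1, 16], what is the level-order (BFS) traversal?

Tree insertion order: [24, 23, 26, 19, 46, 15, 27, 6, 1, 16]
Tree (level-order array): [24, 23, 26, 19, None, None, 46, 15, None, 27, None, 6, 16, None, None, 1]
BFS from the root, enqueuing left then right child of each popped node:
  queue [24] -> pop 24, enqueue [23, 26], visited so far: [24]
  queue [23, 26] -> pop 23, enqueue [19], visited so far: [24, 23]
  queue [26, 19] -> pop 26, enqueue [46], visited so far: [24, 23, 26]
  queue [19, 46] -> pop 19, enqueue [15], visited so far: [24, 23, 26, 19]
  queue [46, 15] -> pop 46, enqueue [27], visited so far: [24, 23, 26, 19, 46]
  queue [15, 27] -> pop 15, enqueue [6, 16], visited so far: [24, 23, 26, 19, 46, 15]
  queue [27, 6, 16] -> pop 27, enqueue [none], visited so far: [24, 23, 26, 19, 46, 15, 27]
  queue [6, 16] -> pop 6, enqueue [1], visited so far: [24, 23, 26, 19, 46, 15, 27, 6]
  queue [16, 1] -> pop 16, enqueue [none], visited so far: [24, 23, 26, 19, 46, 15, 27, 6, 16]
  queue [1] -> pop 1, enqueue [none], visited so far: [24, 23, 26, 19, 46, 15, 27, 6, 16, 1]
Result: [24, 23, 26, 19, 46, 15, 27, 6, 16, 1]


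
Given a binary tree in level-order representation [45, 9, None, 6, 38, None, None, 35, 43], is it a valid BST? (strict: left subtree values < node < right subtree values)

Level-order array: [45, 9, None, 6, 38, None, None, 35, 43]
Validate using subtree bounds (lo, hi): at each node, require lo < value < hi,
then recurse left with hi=value and right with lo=value.
Preorder trace (stopping at first violation):
  at node 45 with bounds (-inf, +inf): OK
  at node 9 with bounds (-inf, 45): OK
  at node 6 with bounds (-inf, 9): OK
  at node 38 with bounds (9, 45): OK
  at node 35 with bounds (9, 38): OK
  at node 43 with bounds (38, 45): OK
No violation found at any node.
Result: Valid BST


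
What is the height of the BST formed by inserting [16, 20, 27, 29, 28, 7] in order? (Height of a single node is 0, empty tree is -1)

Insertion order: [16, 20, 27, 29, 28, 7]
Tree (level-order array): [16, 7, 20, None, None, None, 27, None, 29, 28]
Compute height bottom-up (empty subtree = -1):
  height(7) = 1 + max(-1, -1) = 0
  height(28) = 1 + max(-1, -1) = 0
  height(29) = 1 + max(0, -1) = 1
  height(27) = 1 + max(-1, 1) = 2
  height(20) = 1 + max(-1, 2) = 3
  height(16) = 1 + max(0, 3) = 4
Height = 4


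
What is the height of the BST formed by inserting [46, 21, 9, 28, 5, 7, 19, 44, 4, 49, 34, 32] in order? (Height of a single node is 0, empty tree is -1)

Insertion order: [46, 21, 9, 28, 5, 7, 19, 44, 4, 49, 34, 32]
Tree (level-order array): [46, 21, 49, 9, 28, None, None, 5, 19, None, 44, 4, 7, None, None, 34, None, None, None, None, None, 32]
Compute height bottom-up (empty subtree = -1):
  height(4) = 1 + max(-1, -1) = 0
  height(7) = 1 + max(-1, -1) = 0
  height(5) = 1 + max(0, 0) = 1
  height(19) = 1 + max(-1, -1) = 0
  height(9) = 1 + max(1, 0) = 2
  height(32) = 1 + max(-1, -1) = 0
  height(34) = 1 + max(0, -1) = 1
  height(44) = 1 + max(1, -1) = 2
  height(28) = 1 + max(-1, 2) = 3
  height(21) = 1 + max(2, 3) = 4
  height(49) = 1 + max(-1, -1) = 0
  height(46) = 1 + max(4, 0) = 5
Height = 5


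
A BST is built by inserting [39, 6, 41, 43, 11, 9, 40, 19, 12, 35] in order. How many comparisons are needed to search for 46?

Search path for 46: 39 -> 41 -> 43
Found: False
Comparisons: 3


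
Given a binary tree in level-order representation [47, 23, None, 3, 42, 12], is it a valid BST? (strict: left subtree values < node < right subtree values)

Level-order array: [47, 23, None, 3, 42, 12]
Validate using subtree bounds (lo, hi): at each node, require lo < value < hi,
then recurse left with hi=value and right with lo=value.
Preorder trace (stopping at first violation):
  at node 47 with bounds (-inf, +inf): OK
  at node 23 with bounds (-inf, 47): OK
  at node 3 with bounds (-inf, 23): OK
  at node 12 with bounds (-inf, 3): VIOLATION
Node 12 violates its bound: not (-inf < 12 < 3).
Result: Not a valid BST


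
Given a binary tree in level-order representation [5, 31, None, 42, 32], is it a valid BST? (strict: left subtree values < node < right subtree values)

Level-order array: [5, 31, None, 42, 32]
Validate using subtree bounds (lo, hi): at each node, require lo < value < hi,
then recurse left with hi=value and right with lo=value.
Preorder trace (stopping at first violation):
  at node 5 with bounds (-inf, +inf): OK
  at node 31 with bounds (-inf, 5): VIOLATION
Node 31 violates its bound: not (-inf < 31 < 5).
Result: Not a valid BST


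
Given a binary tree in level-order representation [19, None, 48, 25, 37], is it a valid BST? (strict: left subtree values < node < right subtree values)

Level-order array: [19, None, 48, 25, 37]
Validate using subtree bounds (lo, hi): at each node, require lo < value < hi,
then recurse left with hi=value and right with lo=value.
Preorder trace (stopping at first violation):
  at node 19 with bounds (-inf, +inf): OK
  at node 48 with bounds (19, +inf): OK
  at node 25 with bounds (19, 48): OK
  at node 37 with bounds (48, +inf): VIOLATION
Node 37 violates its bound: not (48 < 37 < +inf).
Result: Not a valid BST


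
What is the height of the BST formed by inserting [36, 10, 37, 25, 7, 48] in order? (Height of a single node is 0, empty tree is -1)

Insertion order: [36, 10, 37, 25, 7, 48]
Tree (level-order array): [36, 10, 37, 7, 25, None, 48]
Compute height bottom-up (empty subtree = -1):
  height(7) = 1 + max(-1, -1) = 0
  height(25) = 1 + max(-1, -1) = 0
  height(10) = 1 + max(0, 0) = 1
  height(48) = 1 + max(-1, -1) = 0
  height(37) = 1 + max(-1, 0) = 1
  height(36) = 1 + max(1, 1) = 2
Height = 2


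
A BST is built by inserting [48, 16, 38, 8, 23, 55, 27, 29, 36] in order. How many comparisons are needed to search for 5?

Search path for 5: 48 -> 16 -> 8
Found: False
Comparisons: 3


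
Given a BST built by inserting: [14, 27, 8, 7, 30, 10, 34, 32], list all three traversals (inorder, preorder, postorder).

Tree insertion order: [14, 27, 8, 7, 30, 10, 34, 32]
Tree (level-order array): [14, 8, 27, 7, 10, None, 30, None, None, None, None, None, 34, 32]
Inorder (L, root, R): [7, 8, 10, 14, 27, 30, 32, 34]
Preorder (root, L, R): [14, 8, 7, 10, 27, 30, 34, 32]
Postorder (L, R, root): [7, 10, 8, 32, 34, 30, 27, 14]


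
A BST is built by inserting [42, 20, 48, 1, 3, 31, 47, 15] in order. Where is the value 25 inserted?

Starting tree (level order): [42, 20, 48, 1, 31, 47, None, None, 3, None, None, None, None, None, 15]
Insertion path: 42 -> 20 -> 31
Result: insert 25 as left child of 31
Final tree (level order): [42, 20, 48, 1, 31, 47, None, None, 3, 25, None, None, None, None, 15]


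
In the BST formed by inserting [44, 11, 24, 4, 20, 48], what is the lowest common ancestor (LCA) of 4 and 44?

Tree insertion order: [44, 11, 24, 4, 20, 48]
Tree (level-order array): [44, 11, 48, 4, 24, None, None, None, None, 20]
In a BST, the LCA of p=4, q=44 is the first node v on the
root-to-leaf path with p <= v <= q (go left if both < v, right if both > v).
Walk from root:
  at 44: 4 <= 44 <= 44, this is the LCA
LCA = 44


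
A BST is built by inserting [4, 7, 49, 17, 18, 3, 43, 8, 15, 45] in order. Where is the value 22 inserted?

Starting tree (level order): [4, 3, 7, None, None, None, 49, 17, None, 8, 18, None, 15, None, 43, None, None, None, 45]
Insertion path: 4 -> 7 -> 49 -> 17 -> 18 -> 43
Result: insert 22 as left child of 43
Final tree (level order): [4, 3, 7, None, None, None, 49, 17, None, 8, 18, None, 15, None, 43, None, None, 22, 45]


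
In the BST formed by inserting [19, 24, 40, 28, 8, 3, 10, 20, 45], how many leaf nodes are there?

Tree built from: [19, 24, 40, 28, 8, 3, 10, 20, 45]
Tree (level-order array): [19, 8, 24, 3, 10, 20, 40, None, None, None, None, None, None, 28, 45]
Rule: A leaf has 0 children.
Per-node child counts:
  node 19: 2 child(ren)
  node 8: 2 child(ren)
  node 3: 0 child(ren)
  node 10: 0 child(ren)
  node 24: 2 child(ren)
  node 20: 0 child(ren)
  node 40: 2 child(ren)
  node 28: 0 child(ren)
  node 45: 0 child(ren)
Matching nodes: [3, 10, 20, 28, 45]
Count of leaf nodes: 5


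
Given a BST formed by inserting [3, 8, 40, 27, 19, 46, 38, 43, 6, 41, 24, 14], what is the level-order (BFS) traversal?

Tree insertion order: [3, 8, 40, 27, 19, 46, 38, 43, 6, 41, 24, 14]
Tree (level-order array): [3, None, 8, 6, 40, None, None, 27, 46, 19, 38, 43, None, 14, 24, None, None, 41]
BFS from the root, enqueuing left then right child of each popped node:
  queue [3] -> pop 3, enqueue [8], visited so far: [3]
  queue [8] -> pop 8, enqueue [6, 40], visited so far: [3, 8]
  queue [6, 40] -> pop 6, enqueue [none], visited so far: [3, 8, 6]
  queue [40] -> pop 40, enqueue [27, 46], visited so far: [3, 8, 6, 40]
  queue [27, 46] -> pop 27, enqueue [19, 38], visited so far: [3, 8, 6, 40, 27]
  queue [46, 19, 38] -> pop 46, enqueue [43], visited so far: [3, 8, 6, 40, 27, 46]
  queue [19, 38, 43] -> pop 19, enqueue [14, 24], visited so far: [3, 8, 6, 40, 27, 46, 19]
  queue [38, 43, 14, 24] -> pop 38, enqueue [none], visited so far: [3, 8, 6, 40, 27, 46, 19, 38]
  queue [43, 14, 24] -> pop 43, enqueue [41], visited so far: [3, 8, 6, 40, 27, 46, 19, 38, 43]
  queue [14, 24, 41] -> pop 14, enqueue [none], visited so far: [3, 8, 6, 40, 27, 46, 19, 38, 43, 14]
  queue [24, 41] -> pop 24, enqueue [none], visited so far: [3, 8, 6, 40, 27, 46, 19, 38, 43, 14, 24]
  queue [41] -> pop 41, enqueue [none], visited so far: [3, 8, 6, 40, 27, 46, 19, 38, 43, 14, 24, 41]
Result: [3, 8, 6, 40, 27, 46, 19, 38, 43, 14, 24, 41]


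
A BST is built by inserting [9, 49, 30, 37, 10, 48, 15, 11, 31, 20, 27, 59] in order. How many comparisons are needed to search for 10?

Search path for 10: 9 -> 49 -> 30 -> 10
Found: True
Comparisons: 4


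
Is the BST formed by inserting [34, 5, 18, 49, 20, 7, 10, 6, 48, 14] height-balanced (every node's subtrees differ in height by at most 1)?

Tree (level-order array): [34, 5, 49, None, 18, 48, None, 7, 20, None, None, 6, 10, None, None, None, None, None, 14]
Definition: a tree is height-balanced if, at every node, |h(left) - h(right)| <= 1 (empty subtree has height -1).
Bottom-up per-node check:
  node 6: h_left=-1, h_right=-1, diff=0 [OK], height=0
  node 14: h_left=-1, h_right=-1, diff=0 [OK], height=0
  node 10: h_left=-1, h_right=0, diff=1 [OK], height=1
  node 7: h_left=0, h_right=1, diff=1 [OK], height=2
  node 20: h_left=-1, h_right=-1, diff=0 [OK], height=0
  node 18: h_left=2, h_right=0, diff=2 [FAIL (|2-0|=2 > 1)], height=3
  node 5: h_left=-1, h_right=3, diff=4 [FAIL (|-1-3|=4 > 1)], height=4
  node 48: h_left=-1, h_right=-1, diff=0 [OK], height=0
  node 49: h_left=0, h_right=-1, diff=1 [OK], height=1
  node 34: h_left=4, h_right=1, diff=3 [FAIL (|4-1|=3 > 1)], height=5
Node 18 violates the condition: |2 - 0| = 2 > 1.
Result: Not balanced


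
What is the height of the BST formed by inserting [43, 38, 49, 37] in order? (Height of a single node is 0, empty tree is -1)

Insertion order: [43, 38, 49, 37]
Tree (level-order array): [43, 38, 49, 37]
Compute height bottom-up (empty subtree = -1):
  height(37) = 1 + max(-1, -1) = 0
  height(38) = 1 + max(0, -1) = 1
  height(49) = 1 + max(-1, -1) = 0
  height(43) = 1 + max(1, 0) = 2
Height = 2


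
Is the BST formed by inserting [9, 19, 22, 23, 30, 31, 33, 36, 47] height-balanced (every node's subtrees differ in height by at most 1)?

Tree (level-order array): [9, None, 19, None, 22, None, 23, None, 30, None, 31, None, 33, None, 36, None, 47]
Definition: a tree is height-balanced if, at every node, |h(left) - h(right)| <= 1 (empty subtree has height -1).
Bottom-up per-node check:
  node 47: h_left=-1, h_right=-1, diff=0 [OK], height=0
  node 36: h_left=-1, h_right=0, diff=1 [OK], height=1
  node 33: h_left=-1, h_right=1, diff=2 [FAIL (|-1-1|=2 > 1)], height=2
  node 31: h_left=-1, h_right=2, diff=3 [FAIL (|-1-2|=3 > 1)], height=3
  node 30: h_left=-1, h_right=3, diff=4 [FAIL (|-1-3|=4 > 1)], height=4
  node 23: h_left=-1, h_right=4, diff=5 [FAIL (|-1-4|=5 > 1)], height=5
  node 22: h_left=-1, h_right=5, diff=6 [FAIL (|-1-5|=6 > 1)], height=6
  node 19: h_left=-1, h_right=6, diff=7 [FAIL (|-1-6|=7 > 1)], height=7
  node 9: h_left=-1, h_right=7, diff=8 [FAIL (|-1-7|=8 > 1)], height=8
Node 33 violates the condition: |-1 - 1| = 2 > 1.
Result: Not balanced


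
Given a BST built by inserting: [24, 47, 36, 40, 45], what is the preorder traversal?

Tree insertion order: [24, 47, 36, 40, 45]
Tree (level-order array): [24, None, 47, 36, None, None, 40, None, 45]
Preorder traversal: [24, 47, 36, 40, 45]


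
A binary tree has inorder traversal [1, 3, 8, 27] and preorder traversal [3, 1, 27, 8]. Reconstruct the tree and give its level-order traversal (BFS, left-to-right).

Inorder:  [1, 3, 8, 27]
Preorder: [3, 1, 27, 8]
Algorithm: preorder visits root first, so consume preorder in order;
for each root, split the current inorder slice at that value into
left-subtree inorder and right-subtree inorder, then recurse.
Recursive splits:
  root=3; inorder splits into left=[1], right=[8, 27]
  root=1; inorder splits into left=[], right=[]
  root=27; inorder splits into left=[8], right=[]
  root=8; inorder splits into left=[], right=[]
Reconstructed level-order: [3, 1, 27, 8]


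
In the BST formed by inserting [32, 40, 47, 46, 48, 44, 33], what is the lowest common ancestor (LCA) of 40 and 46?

Tree insertion order: [32, 40, 47, 46, 48, 44, 33]
Tree (level-order array): [32, None, 40, 33, 47, None, None, 46, 48, 44]
In a BST, the LCA of p=40, q=46 is the first node v on the
root-to-leaf path with p <= v <= q (go left if both < v, right if both > v).
Walk from root:
  at 32: both 40 and 46 > 32, go right
  at 40: 40 <= 40 <= 46, this is the LCA
LCA = 40


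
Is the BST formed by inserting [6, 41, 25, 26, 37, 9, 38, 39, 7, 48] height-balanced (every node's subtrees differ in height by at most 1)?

Tree (level-order array): [6, None, 41, 25, 48, 9, 26, None, None, 7, None, None, 37, None, None, None, 38, None, 39]
Definition: a tree is height-balanced if, at every node, |h(left) - h(right)| <= 1 (empty subtree has height -1).
Bottom-up per-node check:
  node 7: h_left=-1, h_right=-1, diff=0 [OK], height=0
  node 9: h_left=0, h_right=-1, diff=1 [OK], height=1
  node 39: h_left=-1, h_right=-1, diff=0 [OK], height=0
  node 38: h_left=-1, h_right=0, diff=1 [OK], height=1
  node 37: h_left=-1, h_right=1, diff=2 [FAIL (|-1-1|=2 > 1)], height=2
  node 26: h_left=-1, h_right=2, diff=3 [FAIL (|-1-2|=3 > 1)], height=3
  node 25: h_left=1, h_right=3, diff=2 [FAIL (|1-3|=2 > 1)], height=4
  node 48: h_left=-1, h_right=-1, diff=0 [OK], height=0
  node 41: h_left=4, h_right=0, diff=4 [FAIL (|4-0|=4 > 1)], height=5
  node 6: h_left=-1, h_right=5, diff=6 [FAIL (|-1-5|=6 > 1)], height=6
Node 37 violates the condition: |-1 - 1| = 2 > 1.
Result: Not balanced


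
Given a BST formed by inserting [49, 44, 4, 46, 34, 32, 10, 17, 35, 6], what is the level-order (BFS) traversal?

Tree insertion order: [49, 44, 4, 46, 34, 32, 10, 17, 35, 6]
Tree (level-order array): [49, 44, None, 4, 46, None, 34, None, None, 32, 35, 10, None, None, None, 6, 17]
BFS from the root, enqueuing left then right child of each popped node:
  queue [49] -> pop 49, enqueue [44], visited so far: [49]
  queue [44] -> pop 44, enqueue [4, 46], visited so far: [49, 44]
  queue [4, 46] -> pop 4, enqueue [34], visited so far: [49, 44, 4]
  queue [46, 34] -> pop 46, enqueue [none], visited so far: [49, 44, 4, 46]
  queue [34] -> pop 34, enqueue [32, 35], visited so far: [49, 44, 4, 46, 34]
  queue [32, 35] -> pop 32, enqueue [10], visited so far: [49, 44, 4, 46, 34, 32]
  queue [35, 10] -> pop 35, enqueue [none], visited so far: [49, 44, 4, 46, 34, 32, 35]
  queue [10] -> pop 10, enqueue [6, 17], visited so far: [49, 44, 4, 46, 34, 32, 35, 10]
  queue [6, 17] -> pop 6, enqueue [none], visited so far: [49, 44, 4, 46, 34, 32, 35, 10, 6]
  queue [17] -> pop 17, enqueue [none], visited so far: [49, 44, 4, 46, 34, 32, 35, 10, 6, 17]
Result: [49, 44, 4, 46, 34, 32, 35, 10, 6, 17]


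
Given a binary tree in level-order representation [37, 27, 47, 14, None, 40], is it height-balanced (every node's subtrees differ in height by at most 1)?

Tree (level-order array): [37, 27, 47, 14, None, 40]
Definition: a tree is height-balanced if, at every node, |h(left) - h(right)| <= 1 (empty subtree has height -1).
Bottom-up per-node check:
  node 14: h_left=-1, h_right=-1, diff=0 [OK], height=0
  node 27: h_left=0, h_right=-1, diff=1 [OK], height=1
  node 40: h_left=-1, h_right=-1, diff=0 [OK], height=0
  node 47: h_left=0, h_right=-1, diff=1 [OK], height=1
  node 37: h_left=1, h_right=1, diff=0 [OK], height=2
All nodes satisfy the balance condition.
Result: Balanced


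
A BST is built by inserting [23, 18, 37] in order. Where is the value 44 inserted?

Starting tree (level order): [23, 18, 37]
Insertion path: 23 -> 37
Result: insert 44 as right child of 37
Final tree (level order): [23, 18, 37, None, None, None, 44]


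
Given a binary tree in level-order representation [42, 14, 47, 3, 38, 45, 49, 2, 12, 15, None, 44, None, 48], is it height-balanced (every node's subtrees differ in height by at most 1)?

Tree (level-order array): [42, 14, 47, 3, 38, 45, 49, 2, 12, 15, None, 44, None, 48]
Definition: a tree is height-balanced if, at every node, |h(left) - h(right)| <= 1 (empty subtree has height -1).
Bottom-up per-node check:
  node 2: h_left=-1, h_right=-1, diff=0 [OK], height=0
  node 12: h_left=-1, h_right=-1, diff=0 [OK], height=0
  node 3: h_left=0, h_right=0, diff=0 [OK], height=1
  node 15: h_left=-1, h_right=-1, diff=0 [OK], height=0
  node 38: h_left=0, h_right=-1, diff=1 [OK], height=1
  node 14: h_left=1, h_right=1, diff=0 [OK], height=2
  node 44: h_left=-1, h_right=-1, diff=0 [OK], height=0
  node 45: h_left=0, h_right=-1, diff=1 [OK], height=1
  node 48: h_left=-1, h_right=-1, diff=0 [OK], height=0
  node 49: h_left=0, h_right=-1, diff=1 [OK], height=1
  node 47: h_left=1, h_right=1, diff=0 [OK], height=2
  node 42: h_left=2, h_right=2, diff=0 [OK], height=3
All nodes satisfy the balance condition.
Result: Balanced


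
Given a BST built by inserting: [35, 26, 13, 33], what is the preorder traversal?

Tree insertion order: [35, 26, 13, 33]
Tree (level-order array): [35, 26, None, 13, 33]
Preorder traversal: [35, 26, 13, 33]


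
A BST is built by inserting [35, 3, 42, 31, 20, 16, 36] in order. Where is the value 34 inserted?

Starting tree (level order): [35, 3, 42, None, 31, 36, None, 20, None, None, None, 16]
Insertion path: 35 -> 3 -> 31
Result: insert 34 as right child of 31
Final tree (level order): [35, 3, 42, None, 31, 36, None, 20, 34, None, None, 16]


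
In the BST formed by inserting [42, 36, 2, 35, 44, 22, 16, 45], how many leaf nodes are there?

Tree built from: [42, 36, 2, 35, 44, 22, 16, 45]
Tree (level-order array): [42, 36, 44, 2, None, None, 45, None, 35, None, None, 22, None, 16]
Rule: A leaf has 0 children.
Per-node child counts:
  node 42: 2 child(ren)
  node 36: 1 child(ren)
  node 2: 1 child(ren)
  node 35: 1 child(ren)
  node 22: 1 child(ren)
  node 16: 0 child(ren)
  node 44: 1 child(ren)
  node 45: 0 child(ren)
Matching nodes: [16, 45]
Count of leaf nodes: 2


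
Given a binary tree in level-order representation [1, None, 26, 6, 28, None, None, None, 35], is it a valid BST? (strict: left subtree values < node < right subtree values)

Level-order array: [1, None, 26, 6, 28, None, None, None, 35]
Validate using subtree bounds (lo, hi): at each node, require lo < value < hi,
then recurse left with hi=value and right with lo=value.
Preorder trace (stopping at first violation):
  at node 1 with bounds (-inf, +inf): OK
  at node 26 with bounds (1, +inf): OK
  at node 6 with bounds (1, 26): OK
  at node 28 with bounds (26, +inf): OK
  at node 35 with bounds (28, +inf): OK
No violation found at any node.
Result: Valid BST


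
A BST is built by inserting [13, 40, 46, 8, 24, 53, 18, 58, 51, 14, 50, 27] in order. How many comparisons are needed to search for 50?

Search path for 50: 13 -> 40 -> 46 -> 53 -> 51 -> 50
Found: True
Comparisons: 6


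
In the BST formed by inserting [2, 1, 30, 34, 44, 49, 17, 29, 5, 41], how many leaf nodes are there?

Tree built from: [2, 1, 30, 34, 44, 49, 17, 29, 5, 41]
Tree (level-order array): [2, 1, 30, None, None, 17, 34, 5, 29, None, 44, None, None, None, None, 41, 49]
Rule: A leaf has 0 children.
Per-node child counts:
  node 2: 2 child(ren)
  node 1: 0 child(ren)
  node 30: 2 child(ren)
  node 17: 2 child(ren)
  node 5: 0 child(ren)
  node 29: 0 child(ren)
  node 34: 1 child(ren)
  node 44: 2 child(ren)
  node 41: 0 child(ren)
  node 49: 0 child(ren)
Matching nodes: [1, 5, 29, 41, 49]
Count of leaf nodes: 5


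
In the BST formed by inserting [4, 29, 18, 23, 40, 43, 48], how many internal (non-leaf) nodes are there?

Tree built from: [4, 29, 18, 23, 40, 43, 48]
Tree (level-order array): [4, None, 29, 18, 40, None, 23, None, 43, None, None, None, 48]
Rule: An internal node has at least one child.
Per-node child counts:
  node 4: 1 child(ren)
  node 29: 2 child(ren)
  node 18: 1 child(ren)
  node 23: 0 child(ren)
  node 40: 1 child(ren)
  node 43: 1 child(ren)
  node 48: 0 child(ren)
Matching nodes: [4, 29, 18, 40, 43]
Count of internal (non-leaf) nodes: 5


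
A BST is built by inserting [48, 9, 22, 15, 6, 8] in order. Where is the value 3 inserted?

Starting tree (level order): [48, 9, None, 6, 22, None, 8, 15]
Insertion path: 48 -> 9 -> 6
Result: insert 3 as left child of 6
Final tree (level order): [48, 9, None, 6, 22, 3, 8, 15]


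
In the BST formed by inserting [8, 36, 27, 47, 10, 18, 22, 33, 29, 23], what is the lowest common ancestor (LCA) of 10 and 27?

Tree insertion order: [8, 36, 27, 47, 10, 18, 22, 33, 29, 23]
Tree (level-order array): [8, None, 36, 27, 47, 10, 33, None, None, None, 18, 29, None, None, 22, None, None, None, 23]
In a BST, the LCA of p=10, q=27 is the first node v on the
root-to-leaf path with p <= v <= q (go left if both < v, right if both > v).
Walk from root:
  at 8: both 10 and 27 > 8, go right
  at 36: both 10 and 27 < 36, go left
  at 27: 10 <= 27 <= 27, this is the LCA
LCA = 27


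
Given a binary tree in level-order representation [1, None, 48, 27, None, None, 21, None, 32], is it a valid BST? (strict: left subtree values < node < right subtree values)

Level-order array: [1, None, 48, 27, None, None, 21, None, 32]
Validate using subtree bounds (lo, hi): at each node, require lo < value < hi,
then recurse left with hi=value and right with lo=value.
Preorder trace (stopping at first violation):
  at node 1 with bounds (-inf, +inf): OK
  at node 48 with bounds (1, +inf): OK
  at node 27 with bounds (1, 48): OK
  at node 21 with bounds (27, 48): VIOLATION
Node 21 violates its bound: not (27 < 21 < 48).
Result: Not a valid BST


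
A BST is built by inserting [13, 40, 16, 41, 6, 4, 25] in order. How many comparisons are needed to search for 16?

Search path for 16: 13 -> 40 -> 16
Found: True
Comparisons: 3


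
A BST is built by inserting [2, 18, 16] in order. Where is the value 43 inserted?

Starting tree (level order): [2, None, 18, 16]
Insertion path: 2 -> 18
Result: insert 43 as right child of 18
Final tree (level order): [2, None, 18, 16, 43]


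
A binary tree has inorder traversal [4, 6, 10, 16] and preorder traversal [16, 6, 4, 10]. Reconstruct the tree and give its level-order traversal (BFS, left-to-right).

Inorder:  [4, 6, 10, 16]
Preorder: [16, 6, 4, 10]
Algorithm: preorder visits root first, so consume preorder in order;
for each root, split the current inorder slice at that value into
left-subtree inorder and right-subtree inorder, then recurse.
Recursive splits:
  root=16; inorder splits into left=[4, 6, 10], right=[]
  root=6; inorder splits into left=[4], right=[10]
  root=4; inorder splits into left=[], right=[]
  root=10; inorder splits into left=[], right=[]
Reconstructed level-order: [16, 6, 4, 10]


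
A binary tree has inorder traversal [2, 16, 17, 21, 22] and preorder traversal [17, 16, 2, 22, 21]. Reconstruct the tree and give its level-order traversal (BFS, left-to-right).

Inorder:  [2, 16, 17, 21, 22]
Preorder: [17, 16, 2, 22, 21]
Algorithm: preorder visits root first, so consume preorder in order;
for each root, split the current inorder slice at that value into
left-subtree inorder and right-subtree inorder, then recurse.
Recursive splits:
  root=17; inorder splits into left=[2, 16], right=[21, 22]
  root=16; inorder splits into left=[2], right=[]
  root=2; inorder splits into left=[], right=[]
  root=22; inorder splits into left=[21], right=[]
  root=21; inorder splits into left=[], right=[]
Reconstructed level-order: [17, 16, 22, 2, 21]


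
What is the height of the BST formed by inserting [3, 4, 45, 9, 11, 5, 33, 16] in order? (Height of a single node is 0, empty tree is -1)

Insertion order: [3, 4, 45, 9, 11, 5, 33, 16]
Tree (level-order array): [3, None, 4, None, 45, 9, None, 5, 11, None, None, None, 33, 16]
Compute height bottom-up (empty subtree = -1):
  height(5) = 1 + max(-1, -1) = 0
  height(16) = 1 + max(-1, -1) = 0
  height(33) = 1 + max(0, -1) = 1
  height(11) = 1 + max(-1, 1) = 2
  height(9) = 1 + max(0, 2) = 3
  height(45) = 1 + max(3, -1) = 4
  height(4) = 1 + max(-1, 4) = 5
  height(3) = 1 + max(-1, 5) = 6
Height = 6


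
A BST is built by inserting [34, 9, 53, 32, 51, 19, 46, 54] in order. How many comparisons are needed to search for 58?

Search path for 58: 34 -> 53 -> 54
Found: False
Comparisons: 3


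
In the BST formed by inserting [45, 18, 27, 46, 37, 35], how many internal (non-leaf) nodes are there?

Tree built from: [45, 18, 27, 46, 37, 35]
Tree (level-order array): [45, 18, 46, None, 27, None, None, None, 37, 35]
Rule: An internal node has at least one child.
Per-node child counts:
  node 45: 2 child(ren)
  node 18: 1 child(ren)
  node 27: 1 child(ren)
  node 37: 1 child(ren)
  node 35: 0 child(ren)
  node 46: 0 child(ren)
Matching nodes: [45, 18, 27, 37]
Count of internal (non-leaf) nodes: 4


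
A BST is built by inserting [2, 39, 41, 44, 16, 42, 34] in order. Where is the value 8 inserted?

Starting tree (level order): [2, None, 39, 16, 41, None, 34, None, 44, None, None, 42]
Insertion path: 2 -> 39 -> 16
Result: insert 8 as left child of 16
Final tree (level order): [2, None, 39, 16, 41, 8, 34, None, 44, None, None, None, None, 42]


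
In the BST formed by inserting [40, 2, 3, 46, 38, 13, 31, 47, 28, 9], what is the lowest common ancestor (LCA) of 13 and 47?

Tree insertion order: [40, 2, 3, 46, 38, 13, 31, 47, 28, 9]
Tree (level-order array): [40, 2, 46, None, 3, None, 47, None, 38, None, None, 13, None, 9, 31, None, None, 28]
In a BST, the LCA of p=13, q=47 is the first node v on the
root-to-leaf path with p <= v <= q (go left if both < v, right if both > v).
Walk from root:
  at 40: 13 <= 40 <= 47, this is the LCA
LCA = 40


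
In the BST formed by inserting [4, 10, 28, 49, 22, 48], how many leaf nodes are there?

Tree built from: [4, 10, 28, 49, 22, 48]
Tree (level-order array): [4, None, 10, None, 28, 22, 49, None, None, 48]
Rule: A leaf has 0 children.
Per-node child counts:
  node 4: 1 child(ren)
  node 10: 1 child(ren)
  node 28: 2 child(ren)
  node 22: 0 child(ren)
  node 49: 1 child(ren)
  node 48: 0 child(ren)
Matching nodes: [22, 48]
Count of leaf nodes: 2


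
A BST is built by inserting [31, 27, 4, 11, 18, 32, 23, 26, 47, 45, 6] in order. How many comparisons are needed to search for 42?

Search path for 42: 31 -> 32 -> 47 -> 45
Found: False
Comparisons: 4


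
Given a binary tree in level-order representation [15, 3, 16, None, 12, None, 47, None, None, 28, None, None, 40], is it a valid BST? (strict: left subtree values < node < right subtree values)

Level-order array: [15, 3, 16, None, 12, None, 47, None, None, 28, None, None, 40]
Validate using subtree bounds (lo, hi): at each node, require lo < value < hi,
then recurse left with hi=value and right with lo=value.
Preorder trace (stopping at first violation):
  at node 15 with bounds (-inf, +inf): OK
  at node 3 with bounds (-inf, 15): OK
  at node 12 with bounds (3, 15): OK
  at node 16 with bounds (15, +inf): OK
  at node 47 with bounds (16, +inf): OK
  at node 28 with bounds (16, 47): OK
  at node 40 with bounds (28, 47): OK
No violation found at any node.
Result: Valid BST


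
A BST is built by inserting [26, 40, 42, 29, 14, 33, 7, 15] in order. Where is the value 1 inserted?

Starting tree (level order): [26, 14, 40, 7, 15, 29, 42, None, None, None, None, None, 33]
Insertion path: 26 -> 14 -> 7
Result: insert 1 as left child of 7
Final tree (level order): [26, 14, 40, 7, 15, 29, 42, 1, None, None, None, None, 33]


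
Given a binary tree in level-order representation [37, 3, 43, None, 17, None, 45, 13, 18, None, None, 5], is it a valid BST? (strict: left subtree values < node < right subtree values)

Level-order array: [37, 3, 43, None, 17, None, 45, 13, 18, None, None, 5]
Validate using subtree bounds (lo, hi): at each node, require lo < value < hi,
then recurse left with hi=value and right with lo=value.
Preorder trace (stopping at first violation):
  at node 37 with bounds (-inf, +inf): OK
  at node 3 with bounds (-inf, 37): OK
  at node 17 with bounds (3, 37): OK
  at node 13 with bounds (3, 17): OK
  at node 5 with bounds (3, 13): OK
  at node 18 with bounds (17, 37): OK
  at node 43 with bounds (37, +inf): OK
  at node 45 with bounds (43, +inf): OK
No violation found at any node.
Result: Valid BST


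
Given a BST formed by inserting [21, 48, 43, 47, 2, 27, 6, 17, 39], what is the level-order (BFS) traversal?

Tree insertion order: [21, 48, 43, 47, 2, 27, 6, 17, 39]
Tree (level-order array): [21, 2, 48, None, 6, 43, None, None, 17, 27, 47, None, None, None, 39]
BFS from the root, enqueuing left then right child of each popped node:
  queue [21] -> pop 21, enqueue [2, 48], visited so far: [21]
  queue [2, 48] -> pop 2, enqueue [6], visited so far: [21, 2]
  queue [48, 6] -> pop 48, enqueue [43], visited so far: [21, 2, 48]
  queue [6, 43] -> pop 6, enqueue [17], visited so far: [21, 2, 48, 6]
  queue [43, 17] -> pop 43, enqueue [27, 47], visited so far: [21, 2, 48, 6, 43]
  queue [17, 27, 47] -> pop 17, enqueue [none], visited so far: [21, 2, 48, 6, 43, 17]
  queue [27, 47] -> pop 27, enqueue [39], visited so far: [21, 2, 48, 6, 43, 17, 27]
  queue [47, 39] -> pop 47, enqueue [none], visited so far: [21, 2, 48, 6, 43, 17, 27, 47]
  queue [39] -> pop 39, enqueue [none], visited so far: [21, 2, 48, 6, 43, 17, 27, 47, 39]
Result: [21, 2, 48, 6, 43, 17, 27, 47, 39]


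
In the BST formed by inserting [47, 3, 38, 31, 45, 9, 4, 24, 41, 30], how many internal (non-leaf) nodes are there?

Tree built from: [47, 3, 38, 31, 45, 9, 4, 24, 41, 30]
Tree (level-order array): [47, 3, None, None, 38, 31, 45, 9, None, 41, None, 4, 24, None, None, None, None, None, 30]
Rule: An internal node has at least one child.
Per-node child counts:
  node 47: 1 child(ren)
  node 3: 1 child(ren)
  node 38: 2 child(ren)
  node 31: 1 child(ren)
  node 9: 2 child(ren)
  node 4: 0 child(ren)
  node 24: 1 child(ren)
  node 30: 0 child(ren)
  node 45: 1 child(ren)
  node 41: 0 child(ren)
Matching nodes: [47, 3, 38, 31, 9, 24, 45]
Count of internal (non-leaf) nodes: 7


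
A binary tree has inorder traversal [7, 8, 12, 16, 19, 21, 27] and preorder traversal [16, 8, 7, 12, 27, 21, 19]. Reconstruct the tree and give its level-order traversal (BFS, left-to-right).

Inorder:  [7, 8, 12, 16, 19, 21, 27]
Preorder: [16, 8, 7, 12, 27, 21, 19]
Algorithm: preorder visits root first, so consume preorder in order;
for each root, split the current inorder slice at that value into
left-subtree inorder and right-subtree inorder, then recurse.
Recursive splits:
  root=16; inorder splits into left=[7, 8, 12], right=[19, 21, 27]
  root=8; inorder splits into left=[7], right=[12]
  root=7; inorder splits into left=[], right=[]
  root=12; inorder splits into left=[], right=[]
  root=27; inorder splits into left=[19, 21], right=[]
  root=21; inorder splits into left=[19], right=[]
  root=19; inorder splits into left=[], right=[]
Reconstructed level-order: [16, 8, 27, 7, 12, 21, 19]


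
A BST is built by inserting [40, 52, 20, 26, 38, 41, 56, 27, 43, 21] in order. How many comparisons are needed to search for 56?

Search path for 56: 40 -> 52 -> 56
Found: True
Comparisons: 3


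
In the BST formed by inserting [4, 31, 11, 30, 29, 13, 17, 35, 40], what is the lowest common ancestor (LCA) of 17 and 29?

Tree insertion order: [4, 31, 11, 30, 29, 13, 17, 35, 40]
Tree (level-order array): [4, None, 31, 11, 35, None, 30, None, 40, 29, None, None, None, 13, None, None, 17]
In a BST, the LCA of p=17, q=29 is the first node v on the
root-to-leaf path with p <= v <= q (go left if both < v, right if both > v).
Walk from root:
  at 4: both 17 and 29 > 4, go right
  at 31: both 17 and 29 < 31, go left
  at 11: both 17 and 29 > 11, go right
  at 30: both 17 and 29 < 30, go left
  at 29: 17 <= 29 <= 29, this is the LCA
LCA = 29


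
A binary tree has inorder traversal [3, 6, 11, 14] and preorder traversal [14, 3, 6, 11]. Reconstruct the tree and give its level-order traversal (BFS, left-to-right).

Inorder:  [3, 6, 11, 14]
Preorder: [14, 3, 6, 11]
Algorithm: preorder visits root first, so consume preorder in order;
for each root, split the current inorder slice at that value into
left-subtree inorder and right-subtree inorder, then recurse.
Recursive splits:
  root=14; inorder splits into left=[3, 6, 11], right=[]
  root=3; inorder splits into left=[], right=[6, 11]
  root=6; inorder splits into left=[], right=[11]
  root=11; inorder splits into left=[], right=[]
Reconstructed level-order: [14, 3, 6, 11]


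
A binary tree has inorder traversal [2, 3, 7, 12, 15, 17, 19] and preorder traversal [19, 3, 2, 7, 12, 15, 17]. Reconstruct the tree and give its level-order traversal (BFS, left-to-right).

Inorder:  [2, 3, 7, 12, 15, 17, 19]
Preorder: [19, 3, 2, 7, 12, 15, 17]
Algorithm: preorder visits root first, so consume preorder in order;
for each root, split the current inorder slice at that value into
left-subtree inorder and right-subtree inorder, then recurse.
Recursive splits:
  root=19; inorder splits into left=[2, 3, 7, 12, 15, 17], right=[]
  root=3; inorder splits into left=[2], right=[7, 12, 15, 17]
  root=2; inorder splits into left=[], right=[]
  root=7; inorder splits into left=[], right=[12, 15, 17]
  root=12; inorder splits into left=[], right=[15, 17]
  root=15; inorder splits into left=[], right=[17]
  root=17; inorder splits into left=[], right=[]
Reconstructed level-order: [19, 3, 2, 7, 12, 15, 17]


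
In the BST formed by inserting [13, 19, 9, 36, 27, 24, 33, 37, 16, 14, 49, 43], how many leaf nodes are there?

Tree built from: [13, 19, 9, 36, 27, 24, 33, 37, 16, 14, 49, 43]
Tree (level-order array): [13, 9, 19, None, None, 16, 36, 14, None, 27, 37, None, None, 24, 33, None, 49, None, None, None, None, 43]
Rule: A leaf has 0 children.
Per-node child counts:
  node 13: 2 child(ren)
  node 9: 0 child(ren)
  node 19: 2 child(ren)
  node 16: 1 child(ren)
  node 14: 0 child(ren)
  node 36: 2 child(ren)
  node 27: 2 child(ren)
  node 24: 0 child(ren)
  node 33: 0 child(ren)
  node 37: 1 child(ren)
  node 49: 1 child(ren)
  node 43: 0 child(ren)
Matching nodes: [9, 14, 24, 33, 43]
Count of leaf nodes: 5


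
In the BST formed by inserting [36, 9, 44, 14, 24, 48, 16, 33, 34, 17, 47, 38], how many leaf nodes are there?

Tree built from: [36, 9, 44, 14, 24, 48, 16, 33, 34, 17, 47, 38]
Tree (level-order array): [36, 9, 44, None, 14, 38, 48, None, 24, None, None, 47, None, 16, 33, None, None, None, 17, None, 34]
Rule: A leaf has 0 children.
Per-node child counts:
  node 36: 2 child(ren)
  node 9: 1 child(ren)
  node 14: 1 child(ren)
  node 24: 2 child(ren)
  node 16: 1 child(ren)
  node 17: 0 child(ren)
  node 33: 1 child(ren)
  node 34: 0 child(ren)
  node 44: 2 child(ren)
  node 38: 0 child(ren)
  node 48: 1 child(ren)
  node 47: 0 child(ren)
Matching nodes: [17, 34, 38, 47]
Count of leaf nodes: 4


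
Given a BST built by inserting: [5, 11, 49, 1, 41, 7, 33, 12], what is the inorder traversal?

Tree insertion order: [5, 11, 49, 1, 41, 7, 33, 12]
Tree (level-order array): [5, 1, 11, None, None, 7, 49, None, None, 41, None, 33, None, 12]
Inorder traversal: [1, 5, 7, 11, 12, 33, 41, 49]


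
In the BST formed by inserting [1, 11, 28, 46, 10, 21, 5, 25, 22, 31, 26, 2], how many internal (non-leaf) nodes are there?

Tree built from: [1, 11, 28, 46, 10, 21, 5, 25, 22, 31, 26, 2]
Tree (level-order array): [1, None, 11, 10, 28, 5, None, 21, 46, 2, None, None, 25, 31, None, None, None, 22, 26]
Rule: An internal node has at least one child.
Per-node child counts:
  node 1: 1 child(ren)
  node 11: 2 child(ren)
  node 10: 1 child(ren)
  node 5: 1 child(ren)
  node 2: 0 child(ren)
  node 28: 2 child(ren)
  node 21: 1 child(ren)
  node 25: 2 child(ren)
  node 22: 0 child(ren)
  node 26: 0 child(ren)
  node 46: 1 child(ren)
  node 31: 0 child(ren)
Matching nodes: [1, 11, 10, 5, 28, 21, 25, 46]
Count of internal (non-leaf) nodes: 8


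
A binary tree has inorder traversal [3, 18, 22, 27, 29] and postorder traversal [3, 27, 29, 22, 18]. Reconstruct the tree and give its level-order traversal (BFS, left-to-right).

Inorder:   [3, 18, 22, 27, 29]
Postorder: [3, 27, 29, 22, 18]
Algorithm: postorder visits root last, so walk postorder right-to-left;
each value is the root of the current inorder slice — split it at that
value, recurse on the right subtree first, then the left.
Recursive splits:
  root=18; inorder splits into left=[3], right=[22, 27, 29]
  root=22; inorder splits into left=[], right=[27, 29]
  root=29; inorder splits into left=[27], right=[]
  root=27; inorder splits into left=[], right=[]
  root=3; inorder splits into left=[], right=[]
Reconstructed level-order: [18, 3, 22, 29, 27]
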